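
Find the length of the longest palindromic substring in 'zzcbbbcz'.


Scanning 'zzcbbbcz' for palindromic substrings.
Substring at positions 1-7: 'zcbbbcz'.
Check: reverse('zcbbbcz') = 'zcbbbcz' -> palindrome confirmed.
Neighbouring characters ('z' / '-') break symmetry, so it cannot extend further.
No longer palindromic substring exists; longest length = 7

7


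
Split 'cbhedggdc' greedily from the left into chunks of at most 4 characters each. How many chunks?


'cbhedggdc' has 9 characters.
Chunking with max size 4:
  Chunk 1: 'cbhe' (positions 0-3)
  Chunk 2: 'dggd' (positions 4-7)
  Chunk 3: 'c' (positions 8-8)
Total chunks: ceil(9 / 4) = 3

3


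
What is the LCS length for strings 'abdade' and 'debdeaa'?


DP table for LCS of 'abdade' and 'debdeaa':
       d  e  b  d  e  a  a
    0  0  0  0  0  0  0  0
  a 0  0  0  0  0  0  1  1
  b 0  0  0  1  1  1  1  1
  d 0  1  1  1  2  2  2  2
  a 0  1  1  1  2  2  3  3
  d 0  1  1  1  2  2  3  3
  e 0  1  2  2  2  3  3  3
LCS: 'bda'
LCS length = 3

3


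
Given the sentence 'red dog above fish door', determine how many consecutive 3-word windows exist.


Word trigrams from [5] words:
  Trigram 1: (red dog above)
  Trigram 2: (dog above fish)
  Trigram 3: (above fish door)
Total word trigrams: 5 - 2 = 3

3


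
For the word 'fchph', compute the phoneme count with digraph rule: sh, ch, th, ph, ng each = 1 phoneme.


Parsing 'fchph' greedily, digraphs first:
  'f' -> consonant phoneme (phonemes so far: 1)
  'ch' -> digraph (1 consonant phoneme) (phonemes so far: 2)
  'ph' -> digraph (1 consonant phoneme) (phonemes so far: 3)
Total phonemes: 3

3


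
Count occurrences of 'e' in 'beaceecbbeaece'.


Scanning 'beaceecbbeaece' for 'e':
  Position 1: 'e' -> MATCH (count: 1)
  Position 4: 'e' -> MATCH (count: 2)
  Position 5: 'e' -> MATCH (count: 3)
  Position 9: 'e' -> MATCH (count: 4)
  Position 11: 'e' -> MATCH (count: 5)
  Position 13: 'e' -> MATCH (count: 6)
Total occurrences of 'e': 6

6


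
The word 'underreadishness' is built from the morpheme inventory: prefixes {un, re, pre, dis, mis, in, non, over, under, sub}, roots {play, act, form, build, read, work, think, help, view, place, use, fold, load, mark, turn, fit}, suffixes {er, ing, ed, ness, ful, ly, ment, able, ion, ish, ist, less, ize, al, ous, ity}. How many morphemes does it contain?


Segmenting 'underreadishness' against the inventory:
  'under' -> prefix (morpheme 1)
  'read' -> root (morpheme 2)
  'ish' -> suffix (morpheme 3)
  'ness' -> suffix (morpheme 4)
Total morphemes: 4

4


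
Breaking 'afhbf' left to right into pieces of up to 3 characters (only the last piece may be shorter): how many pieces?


'afhbf' has 5 characters.
Chunking with max size 3:
  Chunk 1: 'afh' (positions 0-2)
  Chunk 2: 'bf' (positions 3-4)
Total chunks: ceil(5 / 3) = 2

2


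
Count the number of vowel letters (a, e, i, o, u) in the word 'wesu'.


Scanning each character of 'wesu':
  Position 1: 'w' -> consonant (running count: 0)
  Position 2: 'e' -> vowel (running count: 1)
  Position 3: 's' -> consonant (running count: 1)
  Position 4: 'u' -> vowel (running count: 2)
Total vowels: 2

2


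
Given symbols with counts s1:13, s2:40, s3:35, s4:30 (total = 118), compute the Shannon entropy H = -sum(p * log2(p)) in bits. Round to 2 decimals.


Computing entropy H = -sum(p_i * log2(p_i)):
  s1: p = 13/118 = 0.1102, -p*log2(p) = 0.3506
  s2: p = 40/118 = 0.3390, -p*log2(p) = 0.5291
  s3: p = 35/118 = 0.2966, -p*log2(p) = 0.5201
  s4: p = 30/118 = 0.2542, -p*log2(p) = 0.5023
H = sum of terms = 1.9021
Rounded to 2 decimals: 1.90

1.90


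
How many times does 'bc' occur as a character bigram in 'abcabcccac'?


Scanning 'abcabcccac' for bigram 'bc':
  Position 0: 'ab' -> no
  Position 1: 'bc' -> MATCH
  Position 2: 'ca' -> no
  Position 3: 'ab' -> no
  Position 4: 'bc' -> MATCH
  Position 5: 'cc' -> no
  Position 6: 'cc' -> no
  Position 7: 'ca' -> no
  Position 8: 'ac' -> no
Total matches: 2

2


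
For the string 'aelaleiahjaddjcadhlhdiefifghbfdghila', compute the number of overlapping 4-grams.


String 'aelaleiahjaddjcadhlhdiefifghbfdghila' has length L = 36.
Number of overlapping n-grams = L - n + 1
Substituting: 36 - 4 + 1 = 33

33


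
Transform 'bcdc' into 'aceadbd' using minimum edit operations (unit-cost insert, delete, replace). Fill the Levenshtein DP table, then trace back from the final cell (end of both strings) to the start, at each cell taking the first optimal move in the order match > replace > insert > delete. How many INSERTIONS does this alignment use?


Edit distance = 5. Backtracking from cell (4, 7) with preference match > replace > insert > delete,
then listing the resulting alignment 'bcdc' -> 'aceadbd' left to right:
  Step 1: replace b->a
  Step 2: keep 'c'
  Step 3: insert 'e' [insertion #1]
  Step 4: insert 'a' [insertion #2]
  Step 5: keep 'd'
  Step 6: insert 'b' [insertion #3]
  Step 7: replace c->d
Total insertions: 3

3


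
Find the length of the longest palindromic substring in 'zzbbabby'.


Scanning 'zzbbabby' for palindromic substrings.
Substring at positions 2-6: 'bbabb'.
Check: reverse('bbabb') = 'bbabb' -> palindrome confirmed.
Neighbouring characters ('z' / 'y') break symmetry, so it cannot extend further.
No longer palindromic substring exists; longest length = 5

5


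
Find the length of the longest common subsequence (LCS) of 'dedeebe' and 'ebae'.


DP table for LCS of 'dedeebe' and 'ebae':
       e  b  a  e
    0  0  0  0  0
  d 0  0  0  0  0
  e 0  1  1  1  1
  d 0  1  1  1  1
  e 0  1  1  1  2
  e 0  1  1  1  2
  b 0  1  2  2  2
  e 0  1  2  2  3
LCS: 'ebe'
LCS length = 3

3


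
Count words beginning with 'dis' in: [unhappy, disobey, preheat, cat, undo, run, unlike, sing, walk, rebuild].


Checking each word for prefix 'dis':
  'unhappy' -> no (count: 0)
  'disobey' -> YES, starts with 'dis' (count: 1)
  'preheat' -> no (count: 1)
  'cat' -> no (count: 1)
  'undo' -> no (count: 1)
  'run' -> no (count: 1)
  'unlike' -> no (count: 1)
  'sing' -> no (count: 1)
  'walk' -> no (count: 1)
  'rebuild' -> no (count: 1)
Total with prefix 'dis': 1

1


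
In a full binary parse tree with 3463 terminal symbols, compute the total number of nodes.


Leaf nodes (terminals): 3463
Internal nodes = n - 1 = 3463 - 1 = 3462
Total = leaves + internal = 3463 + 3462 = 6925

6925


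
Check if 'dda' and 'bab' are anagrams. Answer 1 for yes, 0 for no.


Sort characters of 'dda': 'add'
Sort characters of 'bab': 'abb'
Sorted forms differ -> they are NOT anagrams
Result: 0

0


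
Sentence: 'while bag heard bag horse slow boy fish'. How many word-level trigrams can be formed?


Word trigrams from [8] words:
  Trigram 1: (while bag heard)
  Trigram 2: (bag heard bag)
  Trigram 3: (heard bag horse)
  Trigram 4: (bag horse slow)
  Trigram 5: (horse slow boy)
  Trigram 6: (slow boy fish)
Total word trigrams: 8 - 2 = 6

6


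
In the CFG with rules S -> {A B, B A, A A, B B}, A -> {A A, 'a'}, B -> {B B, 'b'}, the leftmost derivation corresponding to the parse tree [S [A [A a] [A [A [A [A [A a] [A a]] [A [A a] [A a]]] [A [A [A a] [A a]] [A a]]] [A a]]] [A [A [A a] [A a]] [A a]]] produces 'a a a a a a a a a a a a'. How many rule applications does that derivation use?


Every bracketed nonterminal node [X ...] in the tree is produced by exactly one rule application.
Reading the tree off as a leftmost derivation:
  Step 1: S  =>  A A   (applied S -> A A)
  Step 2: A A  =>  A A A   (applied A -> A A)
  Step 3: A A A  =>  a A A   (applied A -> a)
  Step 4: a A A  =>  a A A A   (applied A -> A A)
  Step 5: a A A A  =>  a A A A A   (applied A -> A A)
  Step 6: a A A A A  =>  a A A A A A   (applied A -> A A)
  Step 7: a A A A A A  =>  a A A A A A A   (applied A -> A A)
  Step 8: a A A A A A A  =>  a a A A A A A   (applied A -> a)
  Step 9: a a A A A A A  =>  a a a A A A A   (applied A -> a)
  Step 10: a a a A A A A  =>  a a a A A A A A   (applied A -> A A)
  Step 11: a a a A A A A A  =>  a a a a A A A A   (applied A -> a)
  Step 12: a a a a A A A A  =>  a a a a a A A A   (applied A -> a)
  Step 13: a a a a a A A A  =>  a a a a a A A A A   (applied A -> A A)
  Step 14: a a a a a A A A A  =>  a a a a a A A A A A   (applied A -> A A)
  Step 15: a a a a a A A A A A  =>  a a a a a a A A A A   (applied A -> a)
  Step 16: a a a a a a A A A A  =>  a a a a a a a A A A   (applied A -> a)
  Step 17: a a a a a a a A A A  =>  a a a a a a a a A A   (applied A -> a)
  Step 18: a a a a a a a a A A  =>  a a a a a a a a a A   (applied A -> a)
  Step 19: a a a a a a a a a A  =>  a a a a a a a a a A A   (applied A -> A A)
  Step 20: a a a a a a a a a A A  =>  a a a a a a a a a A A A   (applied A -> A A)
  Step 21: a a a a a a a a a A A A  =>  a a a a a a a a a a A A   (applied A -> a)
  Step 22: a a a a a a a a a a A A  =>  a a a a a a a a a a a A   (applied A -> a)
  Step 23: a a a a a a a a a a a A  =>  a a a a a a a a a a a a   (applied A -> a)
Final yield: a a a a a a a a a a a a
Total rewrite steps: 23

23


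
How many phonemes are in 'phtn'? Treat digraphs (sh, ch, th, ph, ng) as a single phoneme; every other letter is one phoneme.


Parsing 'phtn' greedily, digraphs first:
  'ph' -> digraph (1 consonant phoneme) (phonemes so far: 1)
  't' -> consonant phoneme (phonemes so far: 2)
  'n' -> consonant phoneme (phonemes so far: 3)
Total phonemes: 3

3


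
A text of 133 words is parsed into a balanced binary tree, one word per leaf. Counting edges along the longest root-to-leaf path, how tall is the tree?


In a balanced binary tree with n leaves the deepest leaf is ceil(log2(n)) edges below the root.
log2(133) = 7.0553
ceil(7.0553) = 8
height (edges) = 8

8


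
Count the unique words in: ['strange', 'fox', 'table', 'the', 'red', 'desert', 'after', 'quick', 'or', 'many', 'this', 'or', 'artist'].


Listing all tokens and tracking unique types:
  Token 1: 'strange' -> NEW (unique so far: 1)
  Token 2: 'fox' -> NEW (unique so far: 2)
  Token 3: 'table' -> NEW (unique so far: 3)
  Token 4: 'the' -> NEW (unique so far: 4)
  Token 5: 'red' -> NEW (unique so far: 5)
  Token 6: 'desert' -> NEW (unique so far: 6)
  Token 7: 'after' -> NEW (unique so far: 7)
  Token 8: 'quick' -> NEW (unique so far: 8)
  Token 9: 'or' -> NEW (unique so far: 9)
  Token 10: 'many' -> NEW (unique so far: 10)
  Token 11: 'this' -> NEW (unique so far: 11)
  Token 12: 'or' -> duplicate (unique so far: 11)
  Token 13: 'artist' -> NEW (unique so far: 12)
Unique types: ('after', 'artist', 'desert', 'fox', 'many', 'or', 'quick', 'red', 'strange', 'table', 'the', 'this')
Vocabulary size: 12

12


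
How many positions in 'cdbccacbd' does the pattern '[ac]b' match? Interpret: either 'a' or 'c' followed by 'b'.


Pattern: [ac]b means either 'a' or 'c' followed by 'b'.
Scanning 'cdbccacbd' position-by-position:
  Pos 0: window 'cd' -> no
  Pos 1: window 'db' -> no
  Pos 2: window 'bc' -> no
  Pos 3: window 'cc' -> no
  Pos 4: window 'ca' -> no
  Pos 5: window 'ac' -> no
  Pos 6: window 'cb' -> MATCH
  Pos 7: window 'bd' -> no
  Pos 8: window 'd' -> no
Total matches: 1

1


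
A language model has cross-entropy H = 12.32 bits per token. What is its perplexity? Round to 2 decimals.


Perplexity formula: PP = 2^H
H = 12.32
PP = 2^12.32
Decompose: 2^12.32 = 2^12 * 2^0.32
2^12 = 4096, 2^0.32 ~ 1.2483305
PP ~ 4096 * 1.2483305 = 5113.1617280
Rounded to 2 decimals: 5113.16

5113.16


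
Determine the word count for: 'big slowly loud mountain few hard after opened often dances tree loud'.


Counting words by splitting on spaces:
  Word 1: 'big'
  Word 2: 'slowly'
  Word 3: 'loud'
  Word 4: 'mountain'
  Word 5: 'few'
  Word 6: 'hard'
  Word 7: 'after'
  Word 8: 'opened'
  Word 9: 'often'
  Word 10: 'dances'
  Word 11: 'tree'
  Word 12: 'loud'
Total words: 12

12


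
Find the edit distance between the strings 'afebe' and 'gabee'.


Building DP table for s1='afebe' (len 5) and s2='gabee' (len 5):
       g  a  b  e  e
    0  1  2  3  4  5
  a 1  1  1  2  3  4
  f 2  2  2  2  3  4
  e 3  3  3  3  2  3
  b 4  4  4  3  3  3
  e 5  5  5  4  3  3
Edit distance = dp[5][5] = 3

3


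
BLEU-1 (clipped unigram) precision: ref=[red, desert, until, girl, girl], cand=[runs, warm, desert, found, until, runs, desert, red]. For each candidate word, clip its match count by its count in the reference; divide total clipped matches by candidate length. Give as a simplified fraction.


Reference word counts: {'desert': 1, 'girl': 2, 'red': 1, 'until': 1}
Checking each candidate word (with clipping):
  'runs' -> not in reference -> no match (matches: 0)
  'warm' -> not in reference -> no match (matches: 0)
  'desert' -> in reference (ref count 1, used 1/1) -> match (matches: 1)
  'found' -> not in reference -> no match (matches: 1)
  'until' -> in reference (ref count 1, used 1/1) -> match (matches: 2)
  'runs' -> not in reference -> no match (matches: 2)
  'desert' -> ref count 1 already used up (1/1) -> clipped, no match (matches: 2)
  'red' -> in reference (ref count 1, used 1/1) -> match (matches: 3)
Clipped matches: 3, Candidate length: 8
Precision = 3/8

3/8


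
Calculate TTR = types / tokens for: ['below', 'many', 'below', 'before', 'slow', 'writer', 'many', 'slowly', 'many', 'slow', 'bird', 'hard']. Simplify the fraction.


Tokens: 12
Unique types: ('before', 'below', 'bird', 'hard', 'many', 'slow', 'slowly', 'writer') = 8
TTR = 8/12
Simplify: divide both by 4 -> 2/3
TTR = 2/3

2/3


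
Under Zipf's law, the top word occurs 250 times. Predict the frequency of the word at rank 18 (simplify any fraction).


Zipf's law: freq(rank) = f1 / rank
f1 = 250, rank = 18
freq = 250 / 18
GCD(250, 18) = 2
Simplified: 125/9

125/9


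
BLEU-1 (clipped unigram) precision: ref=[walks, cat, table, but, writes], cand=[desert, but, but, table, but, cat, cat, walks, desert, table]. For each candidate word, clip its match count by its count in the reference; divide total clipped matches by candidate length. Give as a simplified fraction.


Reference word counts: {'but': 1, 'cat': 1, 'table': 1, 'walks': 1, 'writes': 1}
Checking each candidate word (with clipping):
  'desert' -> not in reference -> no match (matches: 0)
  'but' -> in reference (ref count 1, used 1/1) -> match (matches: 1)
  'but' -> ref count 1 already used up (1/1) -> clipped, no match (matches: 1)
  'table' -> in reference (ref count 1, used 1/1) -> match (matches: 2)
  'but' -> ref count 1 already used up (1/1) -> clipped, no match (matches: 2)
  'cat' -> in reference (ref count 1, used 1/1) -> match (matches: 3)
  'cat' -> ref count 1 already used up (1/1) -> clipped, no match (matches: 3)
  'walks' -> in reference (ref count 1, used 1/1) -> match (matches: 4)
  'desert' -> not in reference -> no match (matches: 4)
  'table' -> ref count 1 already used up (1/1) -> clipped, no match (matches: 4)
Clipped matches: 4, Candidate length: 10
Precision = 4/10 = 2/5

2/5


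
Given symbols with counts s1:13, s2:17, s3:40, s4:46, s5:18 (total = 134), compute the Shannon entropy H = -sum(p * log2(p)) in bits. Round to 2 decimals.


Computing entropy H = -sum(p_i * log2(p_i)):
  s1: p = 13/134 = 0.0970, -p*log2(p) = 0.3265
  s2: p = 17/134 = 0.1269, -p*log2(p) = 0.3779
  s3: p = 40/134 = 0.2985, -p*log2(p) = 0.5206
  s4: p = 46/134 = 0.3433, -p*log2(p) = 0.5295
  s5: p = 18/134 = 0.1343, -p*log2(p) = 0.3890
H = sum of terms = 2.1435
Rounded to 2 decimals: 2.14

2.14


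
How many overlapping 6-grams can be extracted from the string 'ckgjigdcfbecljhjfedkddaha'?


String 'ckgjigdcfbecljhjfedkddaha' has length L = 25.
Number of overlapping n-grams = L - n + 1
Substituting: 25 - 6 + 1 = 20

20


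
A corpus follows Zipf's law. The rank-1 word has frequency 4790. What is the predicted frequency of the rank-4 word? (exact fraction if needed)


Zipf's law: freq(rank) = f1 / rank
f1 = 4790, rank = 4
freq = 4790 / 4
GCD(4790, 4) = 2
Simplified: 2395/2

2395/2


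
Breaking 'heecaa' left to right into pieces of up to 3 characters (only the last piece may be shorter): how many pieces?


'heecaa' has 6 characters.
Chunking with max size 3:
  Chunk 1: 'hee' (positions 0-2)
  Chunk 2: 'caa' (positions 3-5)
Total chunks: ceil(6 / 3) = 2

2


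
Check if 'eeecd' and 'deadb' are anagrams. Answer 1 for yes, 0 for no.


Sort characters of 'eeecd': 'cdeee'
Sort characters of 'deadb': 'abdde'
Sorted forms differ -> they are NOT anagrams
Result: 0

0


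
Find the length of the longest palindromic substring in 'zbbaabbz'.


Scanning 'zbbaabbz' for palindromic substrings.
Substring at positions 0-7: 'zbbaabbz'.
Check: reverse('zbbaabbz') = 'zbbaabbz' -> palindrome confirmed.
No longer palindromic substring exists; longest length = 8

8


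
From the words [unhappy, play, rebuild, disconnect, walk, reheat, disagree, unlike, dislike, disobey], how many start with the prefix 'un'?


Checking each word for prefix 'un':
  'unhappy' -> YES, starts with 'un' (count: 1)
  'play' -> no (count: 1)
  'rebuild' -> no (count: 1)
  'disconnect' -> no (count: 1)
  'walk' -> no (count: 1)
  'reheat' -> no (count: 1)
  'disagree' -> no (count: 1)
  'unlike' -> YES, starts with 'un' (count: 2)
  'dislike' -> no (count: 2)
  'disobey' -> no (count: 2)
Total with prefix 'un': 2

2


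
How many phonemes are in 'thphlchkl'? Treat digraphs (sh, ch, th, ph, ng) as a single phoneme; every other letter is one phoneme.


Parsing 'thphlchkl' greedily, digraphs first:
  'th' -> digraph (1 consonant phoneme) (phonemes so far: 1)
  'ph' -> digraph (1 consonant phoneme) (phonemes so far: 2)
  'l' -> consonant phoneme (phonemes so far: 3)
  'ch' -> digraph (1 consonant phoneme) (phonemes so far: 4)
  'k' -> consonant phoneme (phonemes so far: 5)
  'l' -> consonant phoneme (phonemes so far: 6)
Total phonemes: 6

6


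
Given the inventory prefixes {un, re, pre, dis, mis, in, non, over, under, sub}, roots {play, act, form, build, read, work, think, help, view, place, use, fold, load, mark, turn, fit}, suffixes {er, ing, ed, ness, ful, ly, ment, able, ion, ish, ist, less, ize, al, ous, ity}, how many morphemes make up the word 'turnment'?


Segmenting 'turnment' against the inventory:
  'turn' -> root (morpheme 1)
  'ment' -> suffix (morpheme 2)
Total morphemes: 2

2


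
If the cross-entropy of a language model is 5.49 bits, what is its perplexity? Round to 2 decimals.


Perplexity formula: PP = 2^H
H = 5.49
PP = 2^5.49
Decompose: 2^5.49 = 2^5 * 2^0.49
2^5 = 32, 2^0.49 ~ 1.4044449
PP ~ 32 * 1.4044449 = 44.9422368
Rounded to 2 decimals: 44.94

44.94


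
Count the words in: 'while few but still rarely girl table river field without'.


Counting words by splitting on spaces:
  Word 1: 'while'
  Word 2: 'few'
  Word 3: 'but'
  Word 4: 'still'
  Word 5: 'rarely'
  Word 6: 'girl'
  Word 7: 'table'
  Word 8: 'river'
  Word 9: 'field'
  Word 10: 'without'
Total words: 10

10


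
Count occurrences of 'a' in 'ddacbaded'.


Scanning 'ddacbaded' for 'a':
  Position 2: 'a' -> MATCH (count: 1)
  Position 5: 'a' -> MATCH (count: 2)
Total occurrences of 'a': 2

2


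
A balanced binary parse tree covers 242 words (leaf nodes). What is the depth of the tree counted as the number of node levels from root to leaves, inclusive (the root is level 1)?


In a balanced binary tree with n leaves the deepest leaf is ceil(log2(n)) edges below the root,
so counting node levels inclusive of root and leaves gives ceil(log2(n)) + 1 levels.
log2(242) = 7.9189
ceil(7.9189) = 8
levels = 8 + 1 = 9

9


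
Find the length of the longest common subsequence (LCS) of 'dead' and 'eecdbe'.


DP table for LCS of 'dead' and 'eecdbe':
       e  e  c  d  b  e
    0  0  0  0  0  0  0
  d 0  0  0  0  1  1  1
  e 0  1  1  1  1  1  2
  a 0  1  1  1  1  1  2
  d 0  1  1  1  2  2  2
LCS: 'de'
LCS length = 2

2


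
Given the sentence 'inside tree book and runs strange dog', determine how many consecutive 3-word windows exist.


Word trigrams from [7] words:
  Trigram 1: (inside tree book)
  Trigram 2: (tree book and)
  Trigram 3: (book and runs)
  Trigram 4: (and runs strange)
  Trigram 5: (runs strange dog)
Total word trigrams: 7 - 2 = 5

5


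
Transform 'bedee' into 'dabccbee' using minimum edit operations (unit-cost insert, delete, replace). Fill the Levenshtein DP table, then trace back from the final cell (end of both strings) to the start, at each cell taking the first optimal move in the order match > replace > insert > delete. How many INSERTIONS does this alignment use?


Edit distance = 5. Backtracking from cell (5, 8) with preference match > replace > insert > delete,
then listing the resulting alignment 'bedee' -> 'dabccbee' left to right:
  Step 1: insert 'd' [insertion #1]
  Step 2: insert 'a' [insertion #2]
  Step 3: keep 'b'
  Step 4: insert 'c' [insertion #3]
  Step 5: replace e->c
  Step 6: replace d->b
  Step 7: keep 'e'
  Step 8: keep 'e'
Total insertions: 3

3


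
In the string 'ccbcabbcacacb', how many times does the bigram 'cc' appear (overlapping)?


Scanning 'ccbcabbcacacb' for bigram 'cc':
  Position 0: 'cc' -> MATCH
  Position 1: 'cb' -> no
  Position 2: 'bc' -> no
  Position 3: 'ca' -> no
  Position 4: 'ab' -> no
  Position 5: 'bb' -> no
  Position 6: 'bc' -> no
  Position 7: 'ca' -> no
  Position 8: 'ac' -> no
  Position 9: 'ca' -> no
  Position 10: 'ac' -> no
  Position 11: 'cb' -> no
Total matches: 1

1


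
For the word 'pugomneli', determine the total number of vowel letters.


Scanning each character of 'pugomneli':
  Position 1: 'p' -> consonant (running count: 0)
  Position 2: 'u' -> vowel (running count: 1)
  Position 3: 'g' -> consonant (running count: 1)
  Position 4: 'o' -> vowel (running count: 2)
  Position 5: 'm' -> consonant (running count: 2)
  Position 6: 'n' -> consonant (running count: 2)
  Position 7: 'e' -> vowel (running count: 3)
  Position 8: 'l' -> consonant (running count: 3)
  Position 9: 'i' -> vowel (running count: 4)
Total vowels: 4

4


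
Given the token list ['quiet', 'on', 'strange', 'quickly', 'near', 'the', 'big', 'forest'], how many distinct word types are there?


Listing all tokens and tracking unique types:
  Token 1: 'quiet' -> NEW (unique so far: 1)
  Token 2: 'on' -> NEW (unique so far: 2)
  Token 3: 'strange' -> NEW (unique so far: 3)
  Token 4: 'quickly' -> NEW (unique so far: 4)
  Token 5: 'near' -> NEW (unique so far: 5)
  Token 6: 'the' -> NEW (unique so far: 6)
  Token 7: 'big' -> NEW (unique so far: 7)
  Token 8: 'forest' -> NEW (unique so far: 8)
Unique types: ('big', 'forest', 'near', 'on', 'quickly', 'quiet', 'strange', 'the')
Vocabulary size: 8

8


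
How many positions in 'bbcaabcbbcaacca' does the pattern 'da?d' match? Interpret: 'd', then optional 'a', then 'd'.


Pattern: da?d means 'd', then optional 'a', then 'd'.
Scanning 'bbcaabcbbcaacca' position-by-position:
  Pos 0: window 'bbc' -> no
  Pos 1: window 'bca' -> no
  Pos 2: window 'caa' -> no
  Pos 3: window 'aab' -> no
  Pos 4: window 'abc' -> no
  Pos 5: window 'bcb' -> no
  Pos 6: window 'cbb' -> no
  Pos 7: window 'bbc' -> no
  Pos 8: window 'bca' -> no
  Pos 9: window 'caa' -> no
  Pos 10: window 'aac' -> no
  Pos 11: window 'acc' -> no
  Pos 12: window 'cca' -> no
  Pos 13: window 'ca' -> no
  Pos 14: window 'a' -> no
Total matches: 0

0


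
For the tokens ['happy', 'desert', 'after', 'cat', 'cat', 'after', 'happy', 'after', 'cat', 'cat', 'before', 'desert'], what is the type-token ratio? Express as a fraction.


Tokens: 12
Unique types: ('after', 'before', 'cat', 'desert', 'happy') = 5
TTR = 5/12
Already in lowest terms.

5/12


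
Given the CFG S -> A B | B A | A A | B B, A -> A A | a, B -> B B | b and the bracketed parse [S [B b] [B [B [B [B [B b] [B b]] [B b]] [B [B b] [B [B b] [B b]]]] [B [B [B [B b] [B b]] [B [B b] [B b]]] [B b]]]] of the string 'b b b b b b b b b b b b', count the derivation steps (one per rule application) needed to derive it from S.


Every bracketed nonterminal node [X ...] in the tree is produced by exactly one rule application.
Reading the tree off as a leftmost derivation:
  Step 1: S  =>  B B   (applied S -> B B)
  Step 2: B B  =>  b B   (applied B -> b)
  Step 3: b B  =>  b B B   (applied B -> B B)
  Step 4: b B B  =>  b B B B   (applied B -> B B)
  Step 5: b B B B  =>  b B B B B   (applied B -> B B)
  Step 6: b B B B B  =>  b B B B B B   (applied B -> B B)
  Step 7: b B B B B B  =>  b b B B B B   (applied B -> b)
  Step 8: b b B B B B  =>  b b b B B B   (applied B -> b)
  Step 9: b b b B B B  =>  b b b b B B   (applied B -> b)
  Step 10: b b b b B B  =>  b b b b B B B   (applied B -> B B)
  Step 11: b b b b B B B  =>  b b b b b B B   (applied B -> b)
  Step 12: b b b b b B B  =>  b b b b b B B B   (applied B -> B B)
  Step 13: b b b b b B B B  =>  b b b b b b B B   (applied B -> b)
  Step 14: b b b b b b B B  =>  b b b b b b b B   (applied B -> b)
  Step 15: b b b b b b b B  =>  b b b b b b b B B   (applied B -> B B)
  Step 16: b b b b b b b B B  =>  b b b b b b b B B B   (applied B -> B B)
  Step 17: b b b b b b b B B B  =>  b b b b b b b B B B B   (applied B -> B B)
  Step 18: b b b b b b b B B B B  =>  b b b b b b b b B B B   (applied B -> b)
  Step 19: b b b b b b b b B B B  =>  b b b b b b b b b B B   (applied B -> b)
  Step 20: b b b b b b b b b B B  =>  b b b b b b b b b B B B   (applied B -> B B)
  Step 21: b b b b b b b b b B B B  =>  b b b b b b b b b b B B   (applied B -> b)
  Step 22: b b b b b b b b b b B B  =>  b b b b b b b b b b b B   (applied B -> b)
  Step 23: b b b b b b b b b b b B  =>  b b b b b b b b b b b b   (applied B -> b)
Final yield: b b b b b b b b b b b b
Total rewrite steps: 23

23


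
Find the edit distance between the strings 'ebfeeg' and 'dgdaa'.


Building DP table for s1='ebfeeg' (len 6) and s2='dgdaa' (len 5):
       d  g  d  a  a
    0  1  2  3  4  5
  e 1  1  2  3  4  5
  b 2  2  2  3  4  5
  f 3  3  3  3  4  5
  e 4  4  4  4  4  5
  e 5  5  5  5  5  5
  g 6  6  5  6  6  6
Edit distance = dp[6][5] = 6

6


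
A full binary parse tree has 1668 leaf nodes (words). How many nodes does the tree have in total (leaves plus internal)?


Leaf nodes (terminals): 1668
Internal nodes = n - 1 = 1668 - 1 = 1667
Total = leaves + internal = 1668 + 1667 = 3335

3335


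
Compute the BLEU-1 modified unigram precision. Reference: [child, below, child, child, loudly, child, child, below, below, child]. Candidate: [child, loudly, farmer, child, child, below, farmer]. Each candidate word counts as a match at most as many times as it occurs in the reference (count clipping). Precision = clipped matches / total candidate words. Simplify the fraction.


Reference word counts: {'below': 3, 'child': 6, 'loudly': 1}
Checking each candidate word (with clipping):
  'child' -> in reference (ref count 6, used 1/6) -> match (matches: 1)
  'loudly' -> in reference (ref count 1, used 1/1) -> match (matches: 2)
  'farmer' -> not in reference -> no match (matches: 2)
  'child' -> in reference (ref count 6, used 2/6) -> match (matches: 3)
  'child' -> in reference (ref count 6, used 3/6) -> match (matches: 4)
  'below' -> in reference (ref count 3, used 1/3) -> match (matches: 5)
  'farmer' -> not in reference -> no match (matches: 5)
Clipped matches: 5, Candidate length: 7
Precision = 5/7

5/7


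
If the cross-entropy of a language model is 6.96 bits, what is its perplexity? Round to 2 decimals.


Perplexity formula: PP = 2^H
H = 6.96
PP = 2^6.96
Decompose: 2^6.96 = 2^6 * 2^0.96
2^6 = 64, 2^0.96 ~ 1.9453099
PP ~ 64 * 1.9453099 = 124.4998336
Rounded to 2 decimals: 124.50

124.50


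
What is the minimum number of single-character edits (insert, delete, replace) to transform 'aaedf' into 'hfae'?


Building DP table for s1='aaedf' (len 5) and s2='hfae' (len 4):
       h  f  a  e
    0  1  2  3  4
  a 1  1  2  2  3
  a 2  2  2  2  3
  e 3  3  3  3  2
  d 4  4  4  4  3
  f 5  5  4  5  4
Edit distance = dp[5][4] = 4

4


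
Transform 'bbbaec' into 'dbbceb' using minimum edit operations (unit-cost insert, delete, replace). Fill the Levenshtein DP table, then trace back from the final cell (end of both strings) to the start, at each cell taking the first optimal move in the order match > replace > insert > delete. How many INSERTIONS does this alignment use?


Edit distance = 3. Backtracking from cell (6, 6) with preference match > replace > insert > delete,
then listing the resulting alignment 'bbbaec' -> 'dbbceb' left to right:
  Step 1: replace b->d
  Step 2: keep 'b'
  Step 3: keep 'b'
  Step 4: replace a->c
  Step 5: keep 'e'
  Step 6: replace c->b
Total insertions: 0

0


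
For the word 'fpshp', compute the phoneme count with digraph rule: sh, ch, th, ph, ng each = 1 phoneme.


Parsing 'fpshp' greedily, digraphs first:
  'f' -> consonant phoneme (phonemes so far: 1)
  'p' -> consonant phoneme (phonemes so far: 2)
  'sh' -> digraph (1 consonant phoneme) (phonemes so far: 3)
  'p' -> consonant phoneme (phonemes so far: 4)
Total phonemes: 4

4


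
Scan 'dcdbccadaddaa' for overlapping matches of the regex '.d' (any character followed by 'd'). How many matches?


Pattern: .d means any character followed by 'd'.
Scanning 'dcdbccadaddaa' position-by-position:
  Pos 0: window 'dc' -> no
  Pos 1: window 'cd' -> MATCH
  Pos 2: window 'db' -> no
  Pos 3: window 'bc' -> no
  Pos 4: window 'cc' -> no
  Pos 5: window 'ca' -> no
  Pos 6: window 'ad' -> MATCH
  Pos 7: window 'da' -> no
  Pos 8: window 'ad' -> MATCH
  Pos 9: window 'dd' -> MATCH
  Pos 10: window 'da' -> no
  Pos 11: window 'aa' -> no
  Pos 12: window 'a' -> no
Total matches: 4

4


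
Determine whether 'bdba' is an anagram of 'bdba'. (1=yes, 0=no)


Sort characters of 'bdba': 'abbd'
Sort characters of 'bdba': 'abbd'
Sorted forms match -> they ARE anagrams
Result: 1

1


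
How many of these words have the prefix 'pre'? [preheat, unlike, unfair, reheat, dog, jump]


Checking each word for prefix 'pre':
  'preheat' -> YES, starts with 'pre' (count: 1)
  'unlike' -> no (count: 1)
  'unfair' -> no (count: 1)
  'reheat' -> no (count: 1)
  'dog' -> no (count: 1)
  'jump' -> no (count: 1)
Total with prefix 'pre': 1

1


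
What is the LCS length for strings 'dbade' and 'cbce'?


DP table for LCS of 'dbade' and 'cbce':
       c  b  c  e
    0  0  0  0  0
  d 0  0  0  0  0
  b 0  0  1  1  1
  a 0  0  1  1  1
  d 0  0  1  1  1
  e 0  0  1  1  2
LCS: 'be'
LCS length = 2

2


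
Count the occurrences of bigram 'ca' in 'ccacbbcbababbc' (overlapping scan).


Scanning 'ccacbbcbababbc' for bigram 'ca':
  Position 0: 'cc' -> no
  Position 1: 'ca' -> MATCH
  Position 2: 'ac' -> no
  Position 3: 'cb' -> no
  Position 4: 'bb' -> no
  Position 5: 'bc' -> no
  Position 6: 'cb' -> no
  Position 7: 'ba' -> no
  Position 8: 'ab' -> no
  Position 9: 'ba' -> no
  Position 10: 'ab' -> no
  Position 11: 'bb' -> no
  Position 12: 'bc' -> no
Total matches: 1

1


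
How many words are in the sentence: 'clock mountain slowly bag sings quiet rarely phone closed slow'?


Counting words by splitting on spaces:
  Word 1: 'clock'
  Word 2: 'mountain'
  Word 3: 'slowly'
  Word 4: 'bag'
  Word 5: 'sings'
  Word 6: 'quiet'
  Word 7: 'rarely'
  Word 8: 'phone'
  Word 9: 'closed'
  Word 10: 'slow'
Total words: 10

10


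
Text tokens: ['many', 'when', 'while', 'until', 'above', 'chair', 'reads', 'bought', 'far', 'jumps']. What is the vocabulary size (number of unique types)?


Listing all tokens and tracking unique types:
  Token 1: 'many' -> NEW (unique so far: 1)
  Token 2: 'when' -> NEW (unique so far: 2)
  Token 3: 'while' -> NEW (unique so far: 3)
  Token 4: 'until' -> NEW (unique so far: 4)
  Token 5: 'above' -> NEW (unique so far: 5)
  Token 6: 'chair' -> NEW (unique so far: 6)
  Token 7: 'reads' -> NEW (unique so far: 7)
  Token 8: 'bought' -> NEW (unique so far: 8)
  Token 9: 'far' -> NEW (unique so far: 9)
  Token 10: 'jumps' -> NEW (unique so far: 10)
Unique types: ('above', 'bought', 'chair', 'far', 'jumps', 'many', 'reads', 'until', 'when', 'while')
Vocabulary size: 10

10


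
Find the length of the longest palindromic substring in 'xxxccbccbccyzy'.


Scanning 'xxxccbccbccyzy' for palindromic substrings.
Substring at positions 3-10: 'ccbccbcc'.
Check: reverse('ccbccbcc') = 'ccbccbcc' -> palindrome confirmed.
Neighbouring characters ('x' / 'y') break symmetry, so it cannot extend further.
No longer palindromic substring exists; longest length = 8

8


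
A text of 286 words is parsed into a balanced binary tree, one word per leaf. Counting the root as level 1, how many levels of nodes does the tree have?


In a balanced binary tree with n leaves the deepest leaf is ceil(log2(n)) edges below the root,
so counting node levels inclusive of root and leaves gives ceil(log2(n)) + 1 levels.
log2(286) = 8.1599
ceil(8.1599) = 9
levels = 9 + 1 = 10

10


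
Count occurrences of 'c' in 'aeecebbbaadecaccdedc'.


Scanning 'aeecebbbaadecaccdedc' for 'c':
  Position 3: 'c' -> MATCH (count: 1)
  Position 12: 'c' -> MATCH (count: 2)
  Position 14: 'c' -> MATCH (count: 3)
  Position 15: 'c' -> MATCH (count: 4)
  Position 19: 'c' -> MATCH (count: 5)
Total occurrences of 'c': 5

5


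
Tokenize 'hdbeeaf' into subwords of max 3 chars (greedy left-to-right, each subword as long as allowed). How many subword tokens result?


'hdbeeaf' has 7 characters.
Chunking with max size 3:
  Chunk 1: 'hdb' (positions 0-2)
  Chunk 2: 'eea' (positions 3-5)
  Chunk 3: 'f' (positions 6-6)
Total chunks: ceil(7 / 3) = 3

3


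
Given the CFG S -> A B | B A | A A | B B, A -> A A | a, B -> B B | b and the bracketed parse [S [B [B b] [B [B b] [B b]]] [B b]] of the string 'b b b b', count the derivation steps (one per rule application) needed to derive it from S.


Every bracketed nonterminal node [X ...] in the tree is produced by exactly one rule application.
Reading the tree off as a leftmost derivation:
  Step 1: S  =>  B B   (applied S -> B B)
  Step 2: B B  =>  B B B   (applied B -> B B)
  Step 3: B B B  =>  b B B   (applied B -> b)
  Step 4: b B B  =>  b B B B   (applied B -> B B)
  Step 5: b B B B  =>  b b B B   (applied B -> b)
  Step 6: b b B B  =>  b b b B   (applied B -> b)
  Step 7: b b b B  =>  b b b b   (applied B -> b)
Final yield: b b b b
Total rewrite steps: 7

7


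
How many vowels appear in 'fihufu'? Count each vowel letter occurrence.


Scanning each character of 'fihufu':
  Position 1: 'f' -> consonant (running count: 0)
  Position 2: 'i' -> vowel (running count: 1)
  Position 3: 'h' -> consonant (running count: 1)
  Position 4: 'u' -> vowel (running count: 2)
  Position 5: 'f' -> consonant (running count: 2)
  Position 6: 'u' -> vowel (running count: 3)
Total vowels: 3

3


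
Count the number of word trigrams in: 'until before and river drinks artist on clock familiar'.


Word trigrams from [9] words:
  Trigram 1: (until before and)
  Trigram 2: (before and river)
  Trigram 3: (and river drinks)
  Trigram 4: (river drinks artist)
  Trigram 5: (drinks artist on)
  Trigram 6: (artist on clock)
  Trigram 7: (on clock familiar)
Total word trigrams: 9 - 2 = 7

7


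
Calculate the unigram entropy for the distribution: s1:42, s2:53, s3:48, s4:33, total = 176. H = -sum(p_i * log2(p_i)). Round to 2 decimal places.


Computing entropy H = -sum(p_i * log2(p_i)):
  s1: p = 42/176 = 0.2386, -p*log2(p) = 0.4933
  s2: p = 53/176 = 0.3011, -p*log2(p) = 0.5214
  s3: p = 48/176 = 0.2727, -p*log2(p) = 0.5112
  s4: p = 33/176 = 0.1875, -p*log2(p) = 0.4528
H = sum of terms = 1.9787
Rounded to 2 decimals: 1.98

1.98


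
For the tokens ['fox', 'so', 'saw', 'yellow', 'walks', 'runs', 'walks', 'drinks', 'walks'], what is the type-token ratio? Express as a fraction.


Tokens: 9
Unique types: ('drinks', 'fox', 'runs', 'saw', 'so', 'walks', 'yellow') = 7
TTR = 7/9
Already in lowest terms.

7/9


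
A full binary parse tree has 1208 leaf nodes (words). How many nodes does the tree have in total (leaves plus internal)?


Leaf nodes (terminals): 1208
Internal nodes = n - 1 = 1208 - 1 = 1207
Total = leaves + internal = 1208 + 1207 = 2415

2415


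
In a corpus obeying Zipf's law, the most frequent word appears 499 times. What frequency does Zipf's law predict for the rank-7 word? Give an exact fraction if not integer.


Zipf's law: freq(rank) = f1 / rank
f1 = 499, rank = 7
freq = 499 / 7
GCD(499, 7) = 1
Simplified: 499/7

499/7


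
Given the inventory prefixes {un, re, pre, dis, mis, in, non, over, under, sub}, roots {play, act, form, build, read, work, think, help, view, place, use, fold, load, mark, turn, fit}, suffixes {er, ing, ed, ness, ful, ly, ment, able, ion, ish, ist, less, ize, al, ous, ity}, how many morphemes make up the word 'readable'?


Segmenting 'readable' against the inventory:
  'read' -> root (morpheme 1)
  'able' -> suffix (morpheme 2)
Total morphemes: 2

2


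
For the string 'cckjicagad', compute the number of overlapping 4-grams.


String 'cckjicagad' has length L = 10.
Number of overlapping n-grams = L - n + 1
Substituting: 10 - 4 + 1 = 7

7


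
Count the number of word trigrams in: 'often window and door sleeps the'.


Word trigrams from [6] words:
  Trigram 1: (often window and)
  Trigram 2: (window and door)
  Trigram 3: (and door sleeps)
  Trigram 4: (door sleeps the)
Total word trigrams: 6 - 2 = 4

4


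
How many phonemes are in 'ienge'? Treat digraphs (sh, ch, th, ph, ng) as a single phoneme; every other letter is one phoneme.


Parsing 'ienge' greedily, digraphs first:
  'i' -> vowel phoneme (phonemes so far: 1)
  'e' -> vowel phoneme (phonemes so far: 2)
  'ng' -> digraph (1 consonant phoneme) (phonemes so far: 3)
  'e' -> vowel phoneme (phonemes so far: 4)
Total phonemes: 4

4


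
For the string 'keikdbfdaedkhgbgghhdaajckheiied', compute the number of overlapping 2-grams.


String 'keikdbfdaedkhgbgghhdaajckheiied' has length L = 31.
Number of overlapping n-grams = L - n + 1
Substituting: 31 - 2 + 1 = 30

30


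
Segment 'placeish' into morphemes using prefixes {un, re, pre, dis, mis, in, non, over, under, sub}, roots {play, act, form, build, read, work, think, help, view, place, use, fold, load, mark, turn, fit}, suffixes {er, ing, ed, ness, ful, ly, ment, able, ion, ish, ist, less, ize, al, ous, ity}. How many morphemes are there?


Segmenting 'placeish' against the inventory:
  'place' -> root (morpheme 1)
  'ish' -> suffix (morpheme 2)
Total morphemes: 2

2


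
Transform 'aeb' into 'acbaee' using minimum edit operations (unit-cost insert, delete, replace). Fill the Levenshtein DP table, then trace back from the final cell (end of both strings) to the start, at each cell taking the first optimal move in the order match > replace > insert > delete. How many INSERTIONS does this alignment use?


Edit distance = 4. Backtracking from cell (3, 6) with preference match > replace > insert > delete,
then listing the resulting alignment 'aeb' -> 'acbaee' left to right:
  Step 1: insert 'a' [insertion #1]
  Step 2: insert 'c' [insertion #2]
  Step 3: insert 'b' [insertion #3]
  Step 4: keep 'a'
  Step 5: keep 'e'
  Step 6: replace b->e
Total insertions: 3

3


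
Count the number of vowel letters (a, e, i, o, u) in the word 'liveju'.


Scanning each character of 'liveju':
  Position 1: 'l' -> consonant (running count: 0)
  Position 2: 'i' -> vowel (running count: 1)
  Position 3: 'v' -> consonant (running count: 1)
  Position 4: 'e' -> vowel (running count: 2)
  Position 5: 'j' -> consonant (running count: 2)
  Position 6: 'u' -> vowel (running count: 3)
Total vowels: 3

3


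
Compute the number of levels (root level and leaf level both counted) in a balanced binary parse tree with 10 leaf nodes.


In a balanced binary tree with n leaves the deepest leaf is ceil(log2(n)) edges below the root,
so counting node levels inclusive of root and leaves gives ceil(log2(n)) + 1 levels.
log2(10) = 3.3219
ceil(3.3219) = 4
levels = 4 + 1 = 5

5


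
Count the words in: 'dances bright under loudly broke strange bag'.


Counting words by splitting on spaces:
  Word 1: 'dances'
  Word 2: 'bright'
  Word 3: 'under'
  Word 4: 'loudly'
  Word 5: 'broke'
  Word 6: 'strange'
  Word 7: 'bag'
Total words: 7

7


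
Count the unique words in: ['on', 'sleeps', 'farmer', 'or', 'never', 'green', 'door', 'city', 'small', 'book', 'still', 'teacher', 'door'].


Listing all tokens and tracking unique types:
  Token 1: 'on' -> NEW (unique so far: 1)
  Token 2: 'sleeps' -> NEW (unique so far: 2)
  Token 3: 'farmer' -> NEW (unique so far: 3)
  Token 4: 'or' -> NEW (unique so far: 4)
  Token 5: 'never' -> NEW (unique so far: 5)
  Token 6: 'green' -> NEW (unique so far: 6)
  Token 7: 'door' -> NEW (unique so far: 7)
  Token 8: 'city' -> NEW (unique so far: 8)
  Token 9: 'small' -> NEW (unique so far: 9)
  Token 10: 'book' -> NEW (unique so far: 10)
  Token 11: 'still' -> NEW (unique so far: 11)
  Token 12: 'teacher' -> NEW (unique so far: 12)
  Token 13: 'door' -> duplicate (unique so far: 12)
Unique types: ('book', 'city', 'door', 'farmer', 'green', 'never', 'on', 'or', 'sleeps', 'small', 'still', 'teacher')
Vocabulary size: 12

12
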